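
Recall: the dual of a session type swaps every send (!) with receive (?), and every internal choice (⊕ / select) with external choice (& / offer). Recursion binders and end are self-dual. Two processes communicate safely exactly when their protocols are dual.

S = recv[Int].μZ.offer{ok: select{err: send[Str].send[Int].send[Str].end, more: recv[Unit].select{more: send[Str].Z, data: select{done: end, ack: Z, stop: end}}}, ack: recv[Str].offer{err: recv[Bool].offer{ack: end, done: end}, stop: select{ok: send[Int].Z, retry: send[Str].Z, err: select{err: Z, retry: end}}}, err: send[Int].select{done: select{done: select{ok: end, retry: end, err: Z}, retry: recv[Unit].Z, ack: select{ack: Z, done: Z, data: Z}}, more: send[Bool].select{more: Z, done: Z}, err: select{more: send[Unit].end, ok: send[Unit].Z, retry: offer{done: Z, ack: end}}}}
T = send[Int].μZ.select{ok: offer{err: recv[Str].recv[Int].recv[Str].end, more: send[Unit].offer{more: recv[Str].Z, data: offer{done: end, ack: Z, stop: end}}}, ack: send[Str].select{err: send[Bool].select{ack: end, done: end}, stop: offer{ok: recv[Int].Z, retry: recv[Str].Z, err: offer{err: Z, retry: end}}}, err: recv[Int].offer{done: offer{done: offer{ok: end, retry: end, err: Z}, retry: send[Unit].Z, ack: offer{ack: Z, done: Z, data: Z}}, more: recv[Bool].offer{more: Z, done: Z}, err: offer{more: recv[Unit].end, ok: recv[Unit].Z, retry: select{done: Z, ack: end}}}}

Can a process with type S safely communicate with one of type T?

recv[Int] vs send[Int]  ✓
  μZ vs μZ  ✓ (rec unchanged)
    offer{ok,ack,err} vs select{ok,ack,err}  ✓ labels match
      • ok:
        select{err,more} vs offer{err,more}  ✓ labels match
          • err:
            send[Str] vs recv[Str]  ✓
              send[Int] vs recv[Int]  ✓
                send[Str] vs recv[Str]  ✓
                  end vs end  ✓
          • more:
            recv[Unit] vs send[Unit]  ✓
              select{more,data} vs offer{more,data}  ✓ labels match
                • more:
                  send[Str] vs recv[Str]  ✓
                    Z vs Z  ✓
                • data:
                  select{done,ack,stop} vs offer{done,ack,stop}  ✓ labels match
                    • done:
                      end vs end  ✓
                    • ack:
                      Z vs Z  ✓
                    • stop:
                      end vs end  ✓
      • ack:
        recv[Str] vs send[Str]  ✓
          offer{err,stop} vs select{err,stop}  ✓ labels match
            • err:
              recv[Bool] vs send[Bool]  ✓
                offer{ack,done} vs select{ack,done}  ✓ labels match
                  • ack:
                    end vs end  ✓
                  • done:
                    end vs end  ✓
            • stop:
              select{ok,retry,err} vs offer{ok,retry,err}  ✓ labels match
                • ok:
                  send[Int] vs recv[Int]  ✓
                    Z vs Z  ✓
                • retry:
                  send[Str] vs recv[Str]  ✓
                    Z vs Z  ✓
                • err:
                  select{err,retry} vs offer{err,retry}  ✓ labels match
                    • err:
                      Z vs Z  ✓
                    • retry:
                      end vs end  ✓
      • err:
        send[Int] vs recv[Int]  ✓
          select{done,more,err} vs offer{done,more,err}  ✓ labels match
            • done:
              select{done,retry,ack} vs offer{done,retry,ack}  ✓ labels match
                • done:
                  select{ok,retry,err} vs offer{ok,retry,err}  ✓ labels match
                    • ok:
                      end vs end  ✓
                    • retry:
                      end vs end  ✓
                    • err:
                      Z vs Z  ✓
                • retry:
                  recv[Unit] vs send[Unit]  ✓
                    Z vs Z  ✓
                • ack:
                  select{ack,done,data} vs offer{ack,done,data}  ✓ labels match
                    • ack:
                      Z vs Z  ✓
                    • done:
                      Z vs Z  ✓
                    • data:
                      Z vs Z  ✓
            • more:
              send[Bool] vs recv[Bool]  ✓
                select{more,done} vs offer{more,done}  ✓ labels match
                  • more:
                    Z vs Z  ✓
                  • done:
                    Z vs Z  ✓
            • err:
              select{more,ok,retry} vs offer{more,ok,retry}  ✓ labels match
                • more:
                  send[Unit] vs recv[Unit]  ✓
                    end vs end  ✓
                • ok:
                  send[Unit] vs recv[Unit]  ✓
                    Z vs Z  ✓
                • retry:
                  offer{done,ack} vs select{done,ack}  ✓ labels match
                    • done:
                      Z vs Z  ✓
                    • ack:
                      end vs end  ✓

YES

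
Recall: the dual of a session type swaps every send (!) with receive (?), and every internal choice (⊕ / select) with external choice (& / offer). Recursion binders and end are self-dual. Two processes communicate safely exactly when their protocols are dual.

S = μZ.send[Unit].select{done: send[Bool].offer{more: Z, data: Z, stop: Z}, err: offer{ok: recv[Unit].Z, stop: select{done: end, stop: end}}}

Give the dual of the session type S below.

μZ.recv[Unit].offer{done: recv[Bool].select{more: Z, data: Z, stop: Z}, err: select{ok: send[Unit].Z, stop: offer{done: end, stop: end}}}

μZ → μZ  (binder kept)
  send[Unit] → recv[Unit]
    select{done,err} → offer{done,err}  (⊕→&)
      [done]
        send[Bool] → recv[Bool]
          offer{more,data,stop} → select{more,data,stop}  (&→⊕)
            [more]
              Z self-dual
            [data]
              Z self-dual
            [stop]
              Z self-dual
      [err]
        offer{ok,stop} → select{ok,stop}  (&→⊕)
          [ok]
            recv[Unit] → send[Unit]
              Z self-dual
          [stop]
            select{done,stop} → offer{done,stop}  (⊕→&)
              [done]
                end self-dual
              [stop]
                end self-dual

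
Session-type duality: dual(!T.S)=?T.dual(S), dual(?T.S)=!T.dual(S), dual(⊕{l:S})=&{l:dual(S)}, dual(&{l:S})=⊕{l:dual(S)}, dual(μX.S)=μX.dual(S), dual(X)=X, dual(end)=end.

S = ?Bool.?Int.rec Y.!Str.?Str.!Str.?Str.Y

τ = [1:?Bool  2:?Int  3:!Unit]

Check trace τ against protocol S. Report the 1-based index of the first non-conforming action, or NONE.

3

[1] ?Bool  ✓  residual = ?Int.rec Y.…
[2] ?Int  ✓  residual = rec Y.…
[3] got !Unit, protocol expects !Str  ✗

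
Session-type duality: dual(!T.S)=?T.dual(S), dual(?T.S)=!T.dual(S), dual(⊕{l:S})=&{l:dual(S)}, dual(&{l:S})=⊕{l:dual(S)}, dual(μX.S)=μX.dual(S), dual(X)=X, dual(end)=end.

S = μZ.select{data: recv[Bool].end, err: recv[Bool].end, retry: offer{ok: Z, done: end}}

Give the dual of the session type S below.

μZ.offer{data: send[Bool].end, err: send[Bool].end, retry: select{ok: Z, done: end}}

μZ ↦ μZ  (μ self-dual)
  select{data,err,retry} ↦ offer{data,err,retry}  (select→offer)
    case data:
      recv[Bool] ↦ send[Bool]
        end ↦ end
    case err:
      recv[Bool] ↦ send[Bool]
        end ↦ end
    case retry:
      offer{ok,done} ↦ select{ok,done}  (&→⊕)
        case ok:
          Z ↦ Z
        case done:
          end ↦ end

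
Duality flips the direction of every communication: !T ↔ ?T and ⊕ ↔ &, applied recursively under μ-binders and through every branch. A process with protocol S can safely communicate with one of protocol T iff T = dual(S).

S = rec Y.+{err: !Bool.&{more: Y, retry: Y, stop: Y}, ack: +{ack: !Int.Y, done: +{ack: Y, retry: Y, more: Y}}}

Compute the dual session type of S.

rec Y → rec Y  (rec unchanged)
  +{err,ack} → &{err,ack}  (⊕→&)
    • err:
      !Bool → ?Bool
        &{more,retry,stop} → +{more,retry,stop}  (&→⊕)
          • more:
            dual(Y) = Y
          • retry:
            dual(Y) = Y
          • stop:
            dual(Y) = Y
    • ack:
      +{ack,done} → &{ack,done}  (⊕→&)
        • ack:
          !Int → ?Int
            dual(Y) = Y
        • done:
          +{ack,retry,more} → &{ack,retry,more}  (⊕→&)
            • ack:
              dual(Y) = Y
            • retry:
              dual(Y) = Y
            • more:
              dual(Y) = Y

rec Y.&{err: ?Bool.+{more: Y, retry: Y, stop: Y}, ack: &{ack: ?Int.Y, done: &{ack: Y, retry: Y, more: Y}}}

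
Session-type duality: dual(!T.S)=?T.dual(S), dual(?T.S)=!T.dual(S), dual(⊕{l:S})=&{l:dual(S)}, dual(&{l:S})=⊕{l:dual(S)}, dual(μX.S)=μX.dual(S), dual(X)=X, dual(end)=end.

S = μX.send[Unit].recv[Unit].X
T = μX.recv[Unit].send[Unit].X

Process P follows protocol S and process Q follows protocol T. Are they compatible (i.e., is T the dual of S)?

YES

μX | μX  ok (binder kept)
  send[Unit] | recv[Unit]  ok
    recv[Unit] | send[Unit]  ok
      X | X  ok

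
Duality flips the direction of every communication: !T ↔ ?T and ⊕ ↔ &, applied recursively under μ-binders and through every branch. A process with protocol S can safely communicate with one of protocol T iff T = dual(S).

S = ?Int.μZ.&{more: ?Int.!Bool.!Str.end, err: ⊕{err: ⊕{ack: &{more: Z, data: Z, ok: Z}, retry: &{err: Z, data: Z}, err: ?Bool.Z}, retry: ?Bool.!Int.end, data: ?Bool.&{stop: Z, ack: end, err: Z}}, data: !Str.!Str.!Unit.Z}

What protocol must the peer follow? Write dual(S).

!Int.μZ.⊕{more: !Int.?Bool.?Str.end, err: &{err: &{ack: ⊕{more: Z, data: Z, ok: Z}, retry: ⊕{err: Z, data: Z}, err: !Bool.Z}, retry: !Bool.?Int.end, data: !Bool.⊕{stop: Z, ack: end, err: Z}}, data: ?Str.?Str.?Unit.Z}

?Int = !Int
  μZ = μZ  (binder kept)
    &{more,err,data} = ⊕{more,err,data}  (&→⊕)
      [more]
        ?Int = !Int
          !Bool = ?Bool
            !Str = ?Str
              end self-dual
      [err]
        ⊕{err,retry,data} = &{err,retry,data}  (⊕→&)
          [err]
            ⊕{ack,retry,err} = &{ack,retry,err}  (⊕→&)
              [ack]
                &{more,data,ok} = ⊕{more,data,ok}  (&→⊕)
                  [more]
                    Z self-dual
                  [data]
                    Z self-dual
                  [ok]
                    Z self-dual
              [retry]
                &{err,data} = ⊕{err,data}  (&→⊕)
                  [err]
                    Z self-dual
                  [data]
                    Z self-dual
              [err]
                ?Bool = !Bool
                  Z self-dual
          [retry]
            ?Bool = !Bool
              !Int = ?Int
                end self-dual
          [data]
            ?Bool = !Bool
              &{stop,ack,err} = ⊕{stop,ack,err}  (&→⊕)
                [stop]
                  Z self-dual
                [ack]
                  end self-dual
                [err]
                  Z self-dual
      [data]
        !Str = ?Str
          !Str = ?Str
            !Unit = ?Unit
              Z self-dual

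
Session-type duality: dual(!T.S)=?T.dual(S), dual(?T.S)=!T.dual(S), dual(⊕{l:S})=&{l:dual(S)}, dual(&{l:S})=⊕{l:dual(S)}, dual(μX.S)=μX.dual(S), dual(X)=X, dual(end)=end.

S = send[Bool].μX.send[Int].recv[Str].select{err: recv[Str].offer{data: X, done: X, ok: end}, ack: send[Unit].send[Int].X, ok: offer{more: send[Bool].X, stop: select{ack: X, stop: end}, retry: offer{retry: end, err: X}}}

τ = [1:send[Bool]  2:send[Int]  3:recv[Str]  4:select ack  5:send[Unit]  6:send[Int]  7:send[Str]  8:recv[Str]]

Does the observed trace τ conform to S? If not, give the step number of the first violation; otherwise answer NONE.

7

[1] send[Bool]  match  residual = μX.…
[2] send[Int]  match  residual = recv[Str].select{err: recv[Str].offer{data: μX.…, done: μX.…, ok: end}, ack: send[Unit].send[Int].μX.…, ok: offer{more: send[Bool].μX.…, stop: select{ack: μX.…, stop: end}, retry: offer{retry: end, err: μX.…}}}
[3] recv[Str]  match  residual = select{err: recv[Str].offer{data: μX.…, done: μX.…, ok: end}, ack: send[Unit].send[Int].μX.…, ok: offer{more: send[Bool].μX.…, stop: select{ack: μX.…, stop: end}, retry: offer{retry: end, err: μX.…}}}
[4] select ack  match  residual = send[Unit].send[Int].μX.…
[5] send[Unit]  match  residual = send[Int].μX.…
[6] send[Int]  match  residual = μX.…
[7] got send[Str], protocol expects send[Int]  ✗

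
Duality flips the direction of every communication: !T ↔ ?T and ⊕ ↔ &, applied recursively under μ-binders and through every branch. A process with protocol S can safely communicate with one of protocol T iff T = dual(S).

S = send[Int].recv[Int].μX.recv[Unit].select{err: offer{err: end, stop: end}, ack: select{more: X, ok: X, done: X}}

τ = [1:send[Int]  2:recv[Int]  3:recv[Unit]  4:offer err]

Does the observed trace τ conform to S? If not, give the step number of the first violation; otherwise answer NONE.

4

@1 send[Int]  ✓  cont: recv[Int].μX.…
@2 recv[Int]  ✓  cont: μX.…
@3 recv[Unit]  ✓  cont: select{err: offer{err: end, stop: end}, ack: select{more: μX.…, ok: μX.…, done: μX.…}}
@4 got offer err, protocol expects select err or select ack  ✗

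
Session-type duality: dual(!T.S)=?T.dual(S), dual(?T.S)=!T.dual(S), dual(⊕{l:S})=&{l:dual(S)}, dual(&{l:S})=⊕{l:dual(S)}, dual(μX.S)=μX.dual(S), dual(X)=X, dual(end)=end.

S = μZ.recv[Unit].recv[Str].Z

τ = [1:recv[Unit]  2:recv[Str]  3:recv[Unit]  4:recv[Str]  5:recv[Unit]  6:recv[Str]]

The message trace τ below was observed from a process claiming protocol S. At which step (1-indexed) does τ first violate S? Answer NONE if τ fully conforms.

NONE

step 1: recv[Unit]  ✓  residual = recv[Str].μZ.…
step 2: recv[Str]  ✓  residual = μZ.…
step 3: recv[Unit]  ✓  residual = recv[Str].μZ.…
step 4: recv[Str]  ✓  residual = μZ.…
step 5: recv[Unit]  ✓  residual = recv[Str].μZ.…
step 6: recv[Str]  ✓  residual = μZ.…
trace exhausted — no violation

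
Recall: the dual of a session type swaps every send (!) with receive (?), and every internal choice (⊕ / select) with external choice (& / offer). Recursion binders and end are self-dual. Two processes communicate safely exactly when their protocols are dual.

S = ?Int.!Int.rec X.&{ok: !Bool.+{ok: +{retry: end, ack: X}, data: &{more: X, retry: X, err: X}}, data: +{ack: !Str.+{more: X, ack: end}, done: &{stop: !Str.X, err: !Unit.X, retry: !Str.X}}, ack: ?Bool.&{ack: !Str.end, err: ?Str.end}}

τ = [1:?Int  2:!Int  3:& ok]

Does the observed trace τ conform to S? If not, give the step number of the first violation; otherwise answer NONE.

NONE

step 1: ?Int  match  residual = !Int.rec X.…
step 2: !Int  match  residual = rec X.…
step 3: & ok  match  residual = !Bool.+{ok: +{retry: end, ack: rec X.…}, data: &{more: rec X.…, retry: rec X.…, err: rec X.…}}
trace exhausted — no violation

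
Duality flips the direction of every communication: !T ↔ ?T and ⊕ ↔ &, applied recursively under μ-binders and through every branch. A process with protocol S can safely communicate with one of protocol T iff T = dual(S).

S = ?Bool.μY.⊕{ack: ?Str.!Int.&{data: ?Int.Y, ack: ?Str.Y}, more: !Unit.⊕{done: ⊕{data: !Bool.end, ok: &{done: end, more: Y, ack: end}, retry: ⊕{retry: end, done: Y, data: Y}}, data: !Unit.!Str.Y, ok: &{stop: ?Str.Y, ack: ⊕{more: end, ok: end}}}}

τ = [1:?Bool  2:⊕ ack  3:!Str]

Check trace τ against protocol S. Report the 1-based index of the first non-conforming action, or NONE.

@1 ?Bool  ✓  residual = μY.…
@2 ⊕ ack  ✓  residual = ?Str.!Int.&{data: ?Int.μY.…, ack: ?Str.μY.…}
@3 got !Str, protocol expects ?Str  ✗

3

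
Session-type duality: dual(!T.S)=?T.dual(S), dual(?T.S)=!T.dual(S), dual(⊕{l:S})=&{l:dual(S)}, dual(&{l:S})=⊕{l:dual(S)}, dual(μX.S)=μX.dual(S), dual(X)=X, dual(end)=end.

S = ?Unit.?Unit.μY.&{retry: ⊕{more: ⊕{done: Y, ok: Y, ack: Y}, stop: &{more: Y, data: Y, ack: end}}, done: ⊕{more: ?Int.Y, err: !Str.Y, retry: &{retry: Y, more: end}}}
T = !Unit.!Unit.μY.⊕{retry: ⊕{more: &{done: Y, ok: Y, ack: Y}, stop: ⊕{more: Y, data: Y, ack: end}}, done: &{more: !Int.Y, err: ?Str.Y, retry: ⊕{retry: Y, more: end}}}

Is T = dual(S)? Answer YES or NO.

?Unit ‖ !Unit  ✓
  ?Unit ‖ !Unit  ✓
    μY ‖ μY  ✓ (binder kept)
      &{retry,done} ‖ ⊕{retry,done}  ✓ same labels
        [retry]
          ⊕{more,stop} ‖ ⊕{more,stop}  ✗ choice polarity not flipped — not dual

NO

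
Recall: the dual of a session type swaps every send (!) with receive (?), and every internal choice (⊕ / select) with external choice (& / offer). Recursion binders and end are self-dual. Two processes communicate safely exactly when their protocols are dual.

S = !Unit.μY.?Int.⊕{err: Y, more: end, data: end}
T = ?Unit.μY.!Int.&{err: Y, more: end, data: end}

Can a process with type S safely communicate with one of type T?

YES

!Unit vs ?Unit  ✓
  μY vs μY  ✓ (μ self-dual)
    ?Int vs !Int  ✓
      ⊕{err,more,data} vs &{err,more,data}  ✓ labels match
        • err:
          Y vs Y  ✓
        • more:
          end vs end  ✓
        • data:
          end vs end  ✓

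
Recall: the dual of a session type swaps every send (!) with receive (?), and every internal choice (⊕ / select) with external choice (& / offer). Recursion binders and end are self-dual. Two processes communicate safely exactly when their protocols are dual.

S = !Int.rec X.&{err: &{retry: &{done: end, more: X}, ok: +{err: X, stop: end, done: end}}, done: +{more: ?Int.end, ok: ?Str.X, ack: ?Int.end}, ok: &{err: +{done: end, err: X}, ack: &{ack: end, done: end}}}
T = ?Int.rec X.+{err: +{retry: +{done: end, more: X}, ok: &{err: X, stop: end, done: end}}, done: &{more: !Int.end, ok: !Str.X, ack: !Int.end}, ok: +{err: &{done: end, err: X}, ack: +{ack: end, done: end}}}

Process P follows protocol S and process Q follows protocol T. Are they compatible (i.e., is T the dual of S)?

!Int | ?Int  ok
  rec X | rec X  ok (μ self-dual)
    &{err,done,ok} | +{err,done,ok}  ok label sets agree
      case err:
        &{retry,ok} | +{retry,ok}  ok label sets agree
          case retry:
            &{done,more} | +{done,more}  ok label sets agree
              case done:
                end | end  ok
              case more:
                X | X  ok
          case ok:
            +{err,stop,done} | &{err,stop,done}  ok label sets agree
              case err:
                X | X  ok
              case stop:
                end | end  ok
              case done:
                end | end  ok
      case done:
        +{more,ok,ack} | &{more,ok,ack}  ok label sets agree
          case more:
            ?Int | !Int  ok
              end | end  ok
          case ok:
            ?Str | !Str  ok
              X | X  ok
          case ack:
            ?Int | !Int  ok
              end | end  ok
      case ok:
        &{err,ack} | +{err,ack}  ok label sets agree
          case err:
            +{done,err} | &{done,err}  ok label sets agree
              case done:
                end | end  ok
              case err:
                X | X  ok
          case ack:
            &{ack,done} | +{ack,done}  ok label sets agree
              case ack:
                end | end  ok
              case done:
                end | end  ok

YES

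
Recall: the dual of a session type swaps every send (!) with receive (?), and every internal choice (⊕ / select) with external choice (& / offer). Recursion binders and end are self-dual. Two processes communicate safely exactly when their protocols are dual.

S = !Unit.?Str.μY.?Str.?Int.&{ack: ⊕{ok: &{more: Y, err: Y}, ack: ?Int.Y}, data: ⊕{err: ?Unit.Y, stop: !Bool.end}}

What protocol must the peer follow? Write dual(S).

?Unit.!Str.μY.!Str.!Int.⊕{ack: &{ok: ⊕{more: Y, err: Y}, ack: !Int.Y}, data: &{err: !Unit.Y, stop: ?Bool.end}}

!Unit ↦ ?Unit
  ?Str ↦ !Str
    μY ↦ μY  (binder kept)
      ?Str ↦ !Str
        ?Int ↦ !Int
          &{ack,data} ↦ ⊕{ack,data}  (offer→select)
            • ack:
              ⊕{ok,ack} ↦ &{ok,ack}  (⊕→&)
                • ok:
                  &{more,err} ↦ ⊕{more,err}  (offer→select)
                    • more:
                      dual(Y) = Y
                    • err:
                      dual(Y) = Y
                • ack:
                  ?Int ↦ !Int
                    dual(Y) = Y
            • data:
              ⊕{err,stop} ↦ &{err,stop}  (⊕→&)
                • err:
                  ?Unit ↦ !Unit
                    dual(Y) = Y
                • stop:
                  !Bool ↦ ?Bool
                    dual(end) = end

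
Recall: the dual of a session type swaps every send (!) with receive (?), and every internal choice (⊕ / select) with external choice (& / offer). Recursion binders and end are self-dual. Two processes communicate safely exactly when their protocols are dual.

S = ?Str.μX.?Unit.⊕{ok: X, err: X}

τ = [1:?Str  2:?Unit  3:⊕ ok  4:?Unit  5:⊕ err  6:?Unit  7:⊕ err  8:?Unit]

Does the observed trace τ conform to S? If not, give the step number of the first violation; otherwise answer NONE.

@1 ?Str  ✓  state: μX.…
@2 ?Unit  ✓  state: ⊕{ok: μX.…, err: μX.…}
@3 ⊕ ok  ✓  state: μX.…
@4 ?Unit  ✓  state: ⊕{ok: μX.…, err: μX.…}
@5 ⊕ err  ✓  state: μX.…
@6 ?Unit  ✓  state: ⊕{ok: μX.…, err: μX.…}
@7 ⊕ err  ✓  state: μX.…
@8 ?Unit  ✓  state: ⊕{ok: μX.…, err: μX.…}
τ conforms to S (length 8)

NONE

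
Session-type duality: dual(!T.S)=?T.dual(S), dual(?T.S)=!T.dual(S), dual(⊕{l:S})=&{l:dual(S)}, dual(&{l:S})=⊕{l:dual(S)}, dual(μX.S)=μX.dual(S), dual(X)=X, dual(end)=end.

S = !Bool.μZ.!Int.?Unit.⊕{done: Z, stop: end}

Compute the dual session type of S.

?Bool.μZ.?Int.!Unit.&{done: Z, stop: end}

!Bool ↦ ?Bool
  μZ ↦ μZ  (μ self-dual)
    !Int ↦ ?Int
      ?Unit ↦ !Unit
        ⊕{done,stop} ↦ &{done,stop}  (select→offer)
          case done:
            Z self-dual
          case stop:
            end self-dual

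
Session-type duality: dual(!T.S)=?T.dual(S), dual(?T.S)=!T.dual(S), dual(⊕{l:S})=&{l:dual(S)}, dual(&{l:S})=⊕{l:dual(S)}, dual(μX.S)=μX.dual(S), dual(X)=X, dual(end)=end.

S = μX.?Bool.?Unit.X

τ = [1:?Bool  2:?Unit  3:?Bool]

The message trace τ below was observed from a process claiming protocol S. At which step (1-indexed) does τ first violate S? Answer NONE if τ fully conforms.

NONE

@1 ?Bool  match  state: ?Unit.μX.…
@2 ?Unit  match  state: μX.…
@3 ?Bool  match  state: ?Unit.μX.…
all 3 steps conform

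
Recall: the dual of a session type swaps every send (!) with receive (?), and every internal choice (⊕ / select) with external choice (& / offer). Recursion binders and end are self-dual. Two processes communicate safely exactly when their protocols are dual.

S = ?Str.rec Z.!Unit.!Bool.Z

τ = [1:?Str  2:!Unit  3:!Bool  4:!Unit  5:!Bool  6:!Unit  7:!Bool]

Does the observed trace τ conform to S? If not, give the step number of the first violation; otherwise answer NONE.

NONE

@1 ?Str  match  cont: rec Z.…
@2 !Unit  match  cont: !Bool.rec Z.…
@3 !Bool  match  cont: rec Z.…
@4 !Unit  match  cont: !Bool.rec Z.…
@5 !Bool  match  cont: rec Z.…
@6 !Unit  match  cont: !Bool.rec Z.…
@7 !Bool  match  cont: rec Z.…
all 7 steps conform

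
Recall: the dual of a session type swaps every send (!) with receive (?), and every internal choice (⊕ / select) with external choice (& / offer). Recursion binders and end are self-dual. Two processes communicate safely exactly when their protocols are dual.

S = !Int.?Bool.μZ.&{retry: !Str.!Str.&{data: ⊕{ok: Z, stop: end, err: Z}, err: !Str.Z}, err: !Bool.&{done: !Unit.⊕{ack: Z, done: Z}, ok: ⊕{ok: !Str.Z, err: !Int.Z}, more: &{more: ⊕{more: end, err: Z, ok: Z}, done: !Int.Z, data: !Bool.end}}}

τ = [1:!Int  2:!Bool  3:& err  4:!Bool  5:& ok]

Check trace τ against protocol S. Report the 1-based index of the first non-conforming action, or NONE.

step 1: !Int  ✓  now at ?Bool.μZ.…
step 2: got !Bool, protocol expects ?Bool  ✗

2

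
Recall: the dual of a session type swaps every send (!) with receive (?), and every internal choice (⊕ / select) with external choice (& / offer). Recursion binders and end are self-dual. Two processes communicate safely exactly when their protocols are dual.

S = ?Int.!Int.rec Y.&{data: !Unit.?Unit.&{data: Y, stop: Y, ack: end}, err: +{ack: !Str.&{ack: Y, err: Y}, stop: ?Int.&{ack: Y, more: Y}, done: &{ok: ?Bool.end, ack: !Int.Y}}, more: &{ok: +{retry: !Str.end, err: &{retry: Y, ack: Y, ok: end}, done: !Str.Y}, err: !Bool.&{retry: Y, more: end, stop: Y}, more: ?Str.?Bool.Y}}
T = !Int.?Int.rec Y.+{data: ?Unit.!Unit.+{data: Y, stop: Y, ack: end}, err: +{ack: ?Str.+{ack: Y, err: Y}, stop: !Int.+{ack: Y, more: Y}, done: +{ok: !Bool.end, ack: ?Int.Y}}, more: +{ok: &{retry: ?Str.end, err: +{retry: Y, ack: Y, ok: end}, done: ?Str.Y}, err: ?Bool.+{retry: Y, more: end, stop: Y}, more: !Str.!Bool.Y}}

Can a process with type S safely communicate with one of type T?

NO

?Int ‖ !Int  match
  !Int ‖ ?Int  match
    rec Y ‖ rec Y  match (rec unchanged)
      &{data,err,more} ‖ +{data,err,more}  match same labels
        • data:
          !Unit ‖ ?Unit  match
            ?Unit ‖ !Unit  match
              &{data,stop,ack} ‖ +{data,stop,ack}  match same labels
                • data:
                  Y ‖ Y  match
                • stop:
                  Y ‖ Y  match
                • ack:
                  end ‖ end  match
        • err:
          +{ack,stop,done} ‖ +{ack,stop,done}  ✗ choice polarity not flipped — not dual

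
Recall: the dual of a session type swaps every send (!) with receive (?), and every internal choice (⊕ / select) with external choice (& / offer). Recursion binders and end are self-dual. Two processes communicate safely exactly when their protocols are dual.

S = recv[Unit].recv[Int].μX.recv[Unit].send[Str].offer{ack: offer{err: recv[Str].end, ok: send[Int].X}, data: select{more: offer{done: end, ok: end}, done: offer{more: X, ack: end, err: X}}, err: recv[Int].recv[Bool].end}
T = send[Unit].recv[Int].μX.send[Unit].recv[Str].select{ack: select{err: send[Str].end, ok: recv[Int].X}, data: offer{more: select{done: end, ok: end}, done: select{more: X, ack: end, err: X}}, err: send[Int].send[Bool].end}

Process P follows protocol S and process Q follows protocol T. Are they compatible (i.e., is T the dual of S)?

NO

recv[Unit] ‖ send[Unit]  ok
  recv[Int] ‖ recv[Int]  ✗ same direction on both sides — not dual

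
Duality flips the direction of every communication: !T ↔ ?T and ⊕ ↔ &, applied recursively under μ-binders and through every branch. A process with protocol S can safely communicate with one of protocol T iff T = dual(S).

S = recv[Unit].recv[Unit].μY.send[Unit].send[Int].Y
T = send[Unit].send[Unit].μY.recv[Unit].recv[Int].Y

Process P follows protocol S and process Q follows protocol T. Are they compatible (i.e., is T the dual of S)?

YES

recv[Unit] | send[Unit]  ✓
  recv[Unit] | send[Unit]  ✓
    μY | μY  ✓ (rec unchanged)
      send[Unit] | recv[Unit]  ✓
        send[Int] | recv[Int]  ✓
          Y | Y  ✓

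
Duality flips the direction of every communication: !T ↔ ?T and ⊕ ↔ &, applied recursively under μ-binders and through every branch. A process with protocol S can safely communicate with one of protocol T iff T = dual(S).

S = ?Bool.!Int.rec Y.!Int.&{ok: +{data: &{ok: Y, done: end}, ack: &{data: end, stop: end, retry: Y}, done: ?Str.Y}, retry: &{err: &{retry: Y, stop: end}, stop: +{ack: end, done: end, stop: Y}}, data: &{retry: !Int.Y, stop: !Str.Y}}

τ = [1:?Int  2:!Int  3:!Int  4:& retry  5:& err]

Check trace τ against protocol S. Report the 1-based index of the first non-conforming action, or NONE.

1

[1] got ?Int, protocol expects ?Bool  ✗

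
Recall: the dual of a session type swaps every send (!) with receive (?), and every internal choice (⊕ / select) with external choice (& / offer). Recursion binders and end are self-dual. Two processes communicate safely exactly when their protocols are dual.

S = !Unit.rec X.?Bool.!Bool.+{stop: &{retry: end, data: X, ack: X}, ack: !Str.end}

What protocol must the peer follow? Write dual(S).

?Unit.rec X.!Bool.?Bool.&{stop: +{retry: end, data: X, ack: X}, ack: ?Str.end}

!Unit = ?Unit
  rec X = rec X  (binder kept)
    ?Bool = !Bool
      !Bool = ?Bool
        +{stop,ack} = &{stop,ack}  (select→offer)
          [stop]
            &{retry,data,ack} = +{retry,data,ack}  (external→internal)
              [retry]
                end ↦ end
              [data]
                X ↦ X
              [ack]
                X ↦ X
          [ack]
            !Str = ?Str
              end ↦ end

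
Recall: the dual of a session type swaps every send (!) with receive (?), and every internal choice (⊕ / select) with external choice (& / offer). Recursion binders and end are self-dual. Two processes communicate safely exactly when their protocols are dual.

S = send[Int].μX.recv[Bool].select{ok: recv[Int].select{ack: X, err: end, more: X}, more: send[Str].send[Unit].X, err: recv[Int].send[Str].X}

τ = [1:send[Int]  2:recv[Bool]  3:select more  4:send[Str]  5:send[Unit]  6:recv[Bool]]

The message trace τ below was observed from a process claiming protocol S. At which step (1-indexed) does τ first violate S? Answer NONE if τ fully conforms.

NONE

step 1: send[Int]  ok  cont: μX.…
step 2: recv[Bool]  ok  cont: select{ok: recv[Int].select{ack: μX.…, err: end, more: μX.…}, more: send[Str].send[Unit].μX.…, err: recv[Int].send[Str].μX.…}
step 3: select more  ok  cont: send[Str].send[Unit].μX.…
step 4: send[Str]  ok  cont: send[Unit].μX.…
step 5: send[Unit]  ok  cont: μX.…
step 6: recv[Bool]  ok  cont: select{ok: recv[Int].select{ack: μX.…, err: end, more: μX.…}, more: send[Str].send[Unit].μX.…, err: recv[Int].send[Str].μX.…}
trace exhausted — no violation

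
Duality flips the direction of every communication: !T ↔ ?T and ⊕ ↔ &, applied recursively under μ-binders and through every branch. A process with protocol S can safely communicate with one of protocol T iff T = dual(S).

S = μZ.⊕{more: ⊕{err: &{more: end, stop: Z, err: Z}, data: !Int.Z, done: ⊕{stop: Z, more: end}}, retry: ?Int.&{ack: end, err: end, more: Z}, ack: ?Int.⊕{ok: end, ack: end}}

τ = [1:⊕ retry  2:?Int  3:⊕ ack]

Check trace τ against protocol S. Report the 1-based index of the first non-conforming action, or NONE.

3

step 1: ⊕ retry  ok  residual = ?Int.&{ack: end, err: end, more: μZ.…}
step 2: ?Int  ok  residual = &{ack: end, err: end, more: μZ.…}
step 3: got ⊕ ack, protocol expects & ack or & err or & more  ✗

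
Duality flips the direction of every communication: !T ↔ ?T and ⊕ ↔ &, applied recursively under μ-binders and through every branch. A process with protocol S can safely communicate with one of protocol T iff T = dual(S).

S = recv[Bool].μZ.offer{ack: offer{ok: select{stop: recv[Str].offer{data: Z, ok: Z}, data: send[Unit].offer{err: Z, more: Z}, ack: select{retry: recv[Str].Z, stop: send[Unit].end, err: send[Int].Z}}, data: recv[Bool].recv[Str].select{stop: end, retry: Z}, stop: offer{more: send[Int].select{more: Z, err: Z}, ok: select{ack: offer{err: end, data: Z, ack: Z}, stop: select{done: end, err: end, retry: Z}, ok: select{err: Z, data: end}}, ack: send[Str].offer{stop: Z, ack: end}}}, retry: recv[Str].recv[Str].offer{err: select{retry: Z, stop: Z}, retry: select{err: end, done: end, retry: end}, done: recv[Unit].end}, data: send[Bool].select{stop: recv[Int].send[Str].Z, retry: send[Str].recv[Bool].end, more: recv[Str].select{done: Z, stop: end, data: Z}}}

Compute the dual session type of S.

send[Bool].μZ.select{ack: select{ok: offer{stop: send[Str].select{data: Z, ok: Z}, data: recv[Unit].select{err: Z, more: Z}, ack: offer{retry: send[Str].Z, stop: recv[Unit].end, err: recv[Int].Z}}, data: send[Bool].send[Str].offer{stop: end, retry: Z}, stop: select{more: recv[Int].offer{more: Z, err: Z}, ok: offer{ack: select{err: end, data: Z, ack: Z}, stop: offer{done: end, err: end, retry: Z}, ok: offer{err: Z, data: end}}, ack: recv[Str].select{stop: Z, ack: end}}}, retry: send[Str].send[Str].select{err: offer{retry: Z, stop: Z}, retry: offer{err: end, done: end, retry: end}, done: send[Unit].end}, data: recv[Bool].offer{stop: send[Int].recv[Str].Z, retry: recv[Str].send[Bool].end, more: send[Str].offer{done: Z, stop: end, data: Z}}}

recv[Bool] → send[Bool]
  μZ → μZ  (binder kept)
    offer{ack,retry,data} → select{ack,retry,data}  (external→internal)
      • ack:
        offer{ok,data,stop} → select{ok,data,stop}  (external→internal)
          • ok:
            select{stop,data,ack} → offer{stop,data,ack}  (⊕→&)
              • stop:
                recv[Str] → send[Str]
                  offer{data,ok} → select{data,ok}  (external→internal)
                    • data:
                      dual(Z) = Z
                    • ok:
                      dual(Z) = Z
              • data:
                send[Unit] → recv[Unit]
                  offer{err,more} → select{err,more}  (external→internal)
                    • err:
                      dual(Z) = Z
                    • more:
                      dual(Z) = Z
              • ack:
                select{retry,stop,err} → offer{retry,stop,err}  (⊕→&)
                  • retry:
                    recv[Str] → send[Str]
                      dual(Z) = Z
                  • stop:
                    send[Unit] → recv[Unit]
                      dual(end) = end
                  • err:
                    send[Int] → recv[Int]
                      dual(Z) = Z
          • data:
            recv[Bool] → send[Bool]
              recv[Str] → send[Str]
                select{stop,retry} → offer{stop,retry}  (⊕→&)
                  • stop:
                    dual(end) = end
                  • retry:
                    dual(Z) = Z
          • stop:
            offer{more,ok,ack} → select{more,ok,ack}  (external→internal)
              • more:
                send[Int] → recv[Int]
                  select{more,err} → offer{more,err}  (⊕→&)
                    • more:
                      dual(Z) = Z
                    • err:
                      dual(Z) = Z
              • ok:
                select{ack,stop,ok} → offer{ack,stop,ok}  (⊕→&)
                  • ack:
                    offer{err,data,ack} → select{err,data,ack}  (external→internal)
                      • err:
                        dual(end) = end
                      • data:
                        dual(Z) = Z
                      • ack:
                        dual(Z) = Z
                  • stop:
                    select{done,err,retry} → offer{done,err,retry}  (⊕→&)
                      • done:
                        dual(end) = end
                      • err:
                        dual(end) = end
                      • retry:
                        dual(Z) = Z
                  • ok:
                    select{err,data} → offer{err,data}  (⊕→&)
                      • err:
                        dual(Z) = Z
                      • data:
                        dual(end) = end
              • ack:
                send[Str] → recv[Str]
                  offer{stop,ack} → select{stop,ack}  (external→internal)
                    • stop:
                      dual(Z) = Z
                    • ack:
                      dual(end) = end
      • retry:
        recv[Str] → send[Str]
          recv[Str] → send[Str]
            offer{err,retry,done} → select{err,retry,done}  (external→internal)
              • err:
                select{retry,stop} → offer{retry,stop}  (⊕→&)
                  • retry:
                    dual(Z) = Z
                  • stop:
                    dual(Z) = Z
              • retry:
                select{err,done,retry} → offer{err,done,retry}  (⊕→&)
                  • err:
                    dual(end) = end
                  • done:
                    dual(end) = end
                  • retry:
                    dual(end) = end
              • done:
                recv[Unit] → send[Unit]
                  dual(end) = end
      • data:
        send[Bool] → recv[Bool]
          select{stop,retry,more} → offer{stop,retry,more}  (⊕→&)
            • stop:
              recv[Int] → send[Int]
                send[Str] → recv[Str]
                  dual(Z) = Z
            • retry:
              send[Str] → recv[Str]
                recv[Bool] → send[Bool]
                  dual(end) = end
            • more:
              recv[Str] → send[Str]
                select{done,stop,data} → offer{done,stop,data}  (⊕→&)
                  • done:
                    dual(Z) = Z
                  • stop:
                    dual(end) = end
                  • data:
                    dual(Z) = Z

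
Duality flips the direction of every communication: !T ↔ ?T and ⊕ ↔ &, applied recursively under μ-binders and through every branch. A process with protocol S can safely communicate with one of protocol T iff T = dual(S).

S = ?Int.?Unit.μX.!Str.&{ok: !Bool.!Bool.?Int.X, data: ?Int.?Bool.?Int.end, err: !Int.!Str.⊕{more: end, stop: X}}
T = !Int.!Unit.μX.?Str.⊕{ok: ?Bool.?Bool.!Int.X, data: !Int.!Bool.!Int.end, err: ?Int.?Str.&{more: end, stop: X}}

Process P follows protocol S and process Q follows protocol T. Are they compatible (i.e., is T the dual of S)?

YES

?Int ‖ !Int  ✓
  ?Unit ‖ !Unit  ✓
    μX ‖ μX  ✓ (rec unchanged)
      !Str ‖ ?Str  ✓
        &{ok,data,err} ‖ ⊕{ok,data,err}  ✓ label sets agree
          case ok:
            !Bool ‖ ?Bool  ✓
              !Bool ‖ ?Bool  ✓
                ?Int ‖ !Int  ✓
                  X ‖ X  ✓
          case data:
            ?Int ‖ !Int  ✓
              ?Bool ‖ !Bool  ✓
                ?Int ‖ !Int  ✓
                  end ‖ end  ✓
          case err:
            !Int ‖ ?Int  ✓
              !Str ‖ ?Str  ✓
                ⊕{more,stop} ‖ &{more,stop}  ✓ label sets agree
                  case more:
                    end ‖ end  ✓
                  case stop:
                    X ‖ X  ✓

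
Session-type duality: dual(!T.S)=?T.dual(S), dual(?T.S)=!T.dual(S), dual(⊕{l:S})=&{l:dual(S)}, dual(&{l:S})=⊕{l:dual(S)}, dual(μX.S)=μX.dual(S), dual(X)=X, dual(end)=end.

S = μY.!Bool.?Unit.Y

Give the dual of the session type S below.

μY.?Bool.!Unit.Y

μY ↦ μY  (rec unchanged)
  !Bool ↦ ?Bool
    ?Unit ↦ !Unit
      Y ↦ Y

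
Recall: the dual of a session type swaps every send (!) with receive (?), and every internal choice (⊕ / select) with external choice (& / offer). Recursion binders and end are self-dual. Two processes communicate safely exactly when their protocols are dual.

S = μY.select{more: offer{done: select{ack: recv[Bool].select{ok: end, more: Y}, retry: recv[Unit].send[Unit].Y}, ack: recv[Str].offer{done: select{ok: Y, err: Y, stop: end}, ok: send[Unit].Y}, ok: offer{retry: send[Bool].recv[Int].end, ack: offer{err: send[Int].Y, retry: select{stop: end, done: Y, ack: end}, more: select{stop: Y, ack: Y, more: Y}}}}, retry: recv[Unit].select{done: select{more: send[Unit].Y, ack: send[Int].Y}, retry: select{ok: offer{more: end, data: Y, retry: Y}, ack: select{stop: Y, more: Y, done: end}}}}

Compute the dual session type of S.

μY = μY  (binder kept)
  select{more,retry} = offer{more,retry}  (internal→external)
    case more:
      offer{done,ack,ok} = select{done,ack,ok}  (&→⊕)
        case done:
          select{ack,retry} = offer{ack,retry}  (internal→external)
            case ack:
              recv[Bool] = send[Bool]
                select{ok,more} = offer{ok,more}  (internal→external)
                  case ok:
                    end ↦ end
                  case more:
                    Y ↦ Y
            case retry:
              recv[Unit] = send[Unit]
                send[Unit] = recv[Unit]
                  Y ↦ Y
        case ack:
          recv[Str] = send[Str]
            offer{done,ok} = select{done,ok}  (&→⊕)
              case done:
                select{ok,err,stop} = offer{ok,err,stop}  (internal→external)
                  case ok:
                    Y ↦ Y
                  case err:
                    Y ↦ Y
                  case stop:
                    end ↦ end
              case ok:
                send[Unit] = recv[Unit]
                  Y ↦ Y
        case ok:
          offer{retry,ack} = select{retry,ack}  (&→⊕)
            case retry:
              send[Bool] = recv[Bool]
                recv[Int] = send[Int]
                  end ↦ end
            case ack:
              offer{err,retry,more} = select{err,retry,more}  (&→⊕)
                case err:
                  send[Int] = recv[Int]
                    Y ↦ Y
                case retry:
                  select{stop,done,ack} = offer{stop,done,ack}  (internal→external)
                    case stop:
                      end ↦ end
                    case done:
                      Y ↦ Y
                    case ack:
                      end ↦ end
                case more:
                  select{stop,ack,more} = offer{stop,ack,more}  (internal→external)
                    case stop:
                      Y ↦ Y
                    case ack:
                      Y ↦ Y
                    case more:
                      Y ↦ Y
    case retry:
      recv[Unit] = send[Unit]
        select{done,retry} = offer{done,retry}  (internal→external)
          case done:
            select{more,ack} = offer{more,ack}  (internal→external)
              case more:
                send[Unit] = recv[Unit]
                  Y ↦ Y
              case ack:
                send[Int] = recv[Int]
                  Y ↦ Y
          case retry:
            select{ok,ack} = offer{ok,ack}  (internal→external)
              case ok:
                offer{more,data,retry} = select{more,data,retry}  (&→⊕)
                  case more:
                    end ↦ end
                  case data:
                    Y ↦ Y
                  case retry:
                    Y ↦ Y
              case ack:
                select{stop,more,done} = offer{stop,more,done}  (internal→external)
                  case stop:
                    Y ↦ Y
                  case more:
                    Y ↦ Y
                  case done:
                    end ↦ end

μY.offer{more: select{done: offer{ack: send[Bool].offer{ok: end, more: Y}, retry: send[Unit].recv[Unit].Y}, ack: send[Str].select{done: offer{ok: Y, err: Y, stop: end}, ok: recv[Unit].Y}, ok: select{retry: recv[Bool].send[Int].end, ack: select{err: recv[Int].Y, retry: offer{stop: end, done: Y, ack: end}, more: offer{stop: Y, ack: Y, more: Y}}}}, retry: send[Unit].offer{done: offer{more: recv[Unit].Y, ack: recv[Int].Y}, retry: offer{ok: select{more: end, data: Y, retry: Y}, ack: offer{stop: Y, more: Y, done: end}}}}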